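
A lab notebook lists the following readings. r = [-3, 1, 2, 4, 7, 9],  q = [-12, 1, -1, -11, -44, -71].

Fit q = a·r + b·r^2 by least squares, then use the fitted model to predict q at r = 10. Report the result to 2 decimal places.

q̂ = -90.07

Forming MᵀM = [[160, 1118]; [1118, 9316]] and Mᵀq = [-956, -8194]ᵀ gives MᵀM·[a, b]ᵀ = Mᵀq.
Eliminating b: 9316·(row 1) − 1118·(row 2) gives 240636·a = 9316·(-956) − 1118·(-8194) = 254796, so a = 21233/20053.
Then b = ((-8194) − 1118·(21233/20053))/9316 = -20186/20053.
At r = 10: q̂ = (21233/20053)·(10) + (-20186/20053)·(100) = -1806270/20053.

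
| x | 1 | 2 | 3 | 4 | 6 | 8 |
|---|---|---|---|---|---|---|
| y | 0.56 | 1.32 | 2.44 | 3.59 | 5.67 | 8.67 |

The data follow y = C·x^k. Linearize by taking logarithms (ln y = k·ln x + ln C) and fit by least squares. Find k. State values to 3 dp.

k = 1.319

Taking logs, ln y = k·ln x + ln C, so regress ln y on ln x.
Σln x = 7.0493, Σ(ln x)² = 11.1437, Σln y = 5.7630, Σln x·ln y = 10.5447.
Equations: 11.1437·k + 7.0493·ln C = 10.5447;  7.0493·k + 6·ln C = 5.7630.
Δ = 11.1437·6 − (7.0493)² = 17.1702; k = (10.5447·6 − 7.0493·5.7630)/17.1702 = 1.31874, ln C = (11.1437·5.7630 − 7.0493·10.5447)/17.1702 = -0.58885.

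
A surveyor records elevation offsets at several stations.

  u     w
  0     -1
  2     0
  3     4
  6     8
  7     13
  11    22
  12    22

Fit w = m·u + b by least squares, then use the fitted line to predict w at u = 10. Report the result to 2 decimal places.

Normal-equation sums: Σu·u = 363, Σu = 41, Σ1 = 7.
And Σu·w = 657, Σw = 68.
Determinant 363·7 − 41² = 860.
m = (657·7 − 41·68)/860 = 1811/860; b = (363·68 − 41·657)/860 = -2253/860.
At u = 10: ŵ = (1811/860)·(10) + (-2253/860)·(1) = 15857/860.

ŵ = 18.44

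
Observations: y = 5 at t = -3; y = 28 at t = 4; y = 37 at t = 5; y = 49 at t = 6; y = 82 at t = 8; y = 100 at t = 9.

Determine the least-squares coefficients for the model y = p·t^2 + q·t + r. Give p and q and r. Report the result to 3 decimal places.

With design matrix M, MᵀM = [[12915, 1619, 231]; [1619, 231, 29]; [231, 29, 6]] and Mᵀy = [16530, 2132, 301]ᵀ.
Solving the 3×3 system (Gaussian elimination) gives p = 32573/33834, q = 120061/56390, r = 237754/84585.

p = 0.963, q = 2.129, r = 2.811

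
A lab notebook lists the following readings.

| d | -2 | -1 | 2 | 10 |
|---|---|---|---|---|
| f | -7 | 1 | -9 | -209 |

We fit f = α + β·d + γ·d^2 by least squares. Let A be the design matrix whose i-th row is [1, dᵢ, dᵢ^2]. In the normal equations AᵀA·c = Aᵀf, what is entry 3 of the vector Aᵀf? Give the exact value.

Entry 3 ↔ basis d^2, so (Aᵀf)_{3} = Σᵢ (d^2)·fᵢ = (4)·(-7) + (1)·(1) + (4)·(-9) + (100)·(-209) = -20963.

-20963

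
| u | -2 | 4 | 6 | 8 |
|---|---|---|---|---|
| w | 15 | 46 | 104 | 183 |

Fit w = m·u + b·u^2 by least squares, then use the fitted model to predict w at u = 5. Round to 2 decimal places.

ŵ = 70.72

Entries of AᵀA: Σu·u = 120, Σu·u^2 = 784, Σu^2·u^2 = 5664.
For Aᵀw: Σu·w = 2242, Σu^2·w = 16252.
Normal equations: [[120, 784]; [784, 5664]]·[m, b]ᵀ = [2242, 16252]ᵀ.
Δ = 120·5664 − 784² = 65024.
m = (2242·5664 − 784·16252)/65024 = -335/508; b = (120·16252 − 784·2242)/65024 = 376/127.
At u = 5: ŵ = (-335/508)·(5) + (376/127)·(25) = 35925/508.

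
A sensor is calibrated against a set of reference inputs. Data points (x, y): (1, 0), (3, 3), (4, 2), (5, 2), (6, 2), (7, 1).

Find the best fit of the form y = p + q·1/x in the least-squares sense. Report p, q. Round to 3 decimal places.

p = 2.396, q = -2.091

Compute the Gram sums: Σ1 = 6, Σ1/x = 293/140, Σ1/x·1/x = 222581/176400.
And Σy = 10, Σ1/x·y = 499/210.
Δ = 6·(222581/176400) − (293/140)² = 37523/11760.
p = (10·(222581/176400) − (293/140)·(499/210))/(37523/11760) = 1348568/562845; q = (6·(499/210) − (293/140)·10)/(37523/11760) = -78456/37523.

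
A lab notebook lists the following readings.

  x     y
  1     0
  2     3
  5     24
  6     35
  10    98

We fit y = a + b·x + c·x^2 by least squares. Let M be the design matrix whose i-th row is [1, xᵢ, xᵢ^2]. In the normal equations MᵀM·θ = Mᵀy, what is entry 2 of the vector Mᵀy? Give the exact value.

1316

Entry 2 ↔ basis x, so (Mᵀy)_{2} = Σᵢ (x)·yᵢ = (1)·(0) + (2)·(3) + (5)·(24) + (6)·(35) + (10)·(98) = 1316.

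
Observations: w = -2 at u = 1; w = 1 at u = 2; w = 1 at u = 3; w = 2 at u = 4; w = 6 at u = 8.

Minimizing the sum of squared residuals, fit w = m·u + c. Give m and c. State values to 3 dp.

m = 1.034, c = -2.123

Sums needed: Σu·u = 94, Σu = 18, Σ1 = 5.
Moment sums: Σu·w = 59, Σw = 8.
Normal equations: [[94, 18]; [18, 5]]·[m, c]ᵀ = [59, 8]ᵀ.
Eliminating c: 5·(row 1) − 18·(row 2) gives 146·m = 5·59 − 18·8 = 151, so m = 151/146.
Then c = (8 − 18·(151/146))/5 = -155/73.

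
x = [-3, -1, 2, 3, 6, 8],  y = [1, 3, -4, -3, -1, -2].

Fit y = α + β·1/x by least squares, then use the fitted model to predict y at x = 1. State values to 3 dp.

ŷ = -5.773

Setting ∂/∂α … = 0 gives: 6·α + (-5/24)·β = -6;  (-5/24)·α + (97/64)·β = -27/4.
Δ = 6·(97/64) − (-5/24)² = 5213/576.
α = ((-6)·(97/64) − (-5/24)·(-27/4))/(5213/576) = -6048/5213; β = (6·(-27/4) − (-5/24)·(-6))/(5213/576) = -24048/5213.
At x = 1: ŷ = (-6048/5213)·(1) + (-24048/5213)·(1) = -30096/5213.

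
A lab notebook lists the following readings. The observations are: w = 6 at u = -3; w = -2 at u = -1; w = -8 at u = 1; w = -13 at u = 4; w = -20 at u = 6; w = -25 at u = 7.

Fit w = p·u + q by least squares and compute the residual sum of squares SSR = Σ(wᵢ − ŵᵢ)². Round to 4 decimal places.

The normal system AᵀA·[p, q]ᵀ = Aᵀw is [[112, 14]; [14, 6]]·[p, q]ᵀ = [-371, -62]ᵀ.
det = 112·6 − 14² = 476.
p = ((-371)·6 − 14·(-62))/476 = -97/34; q = (112·(-62) − 14·(-371))/476 = -125/34.
Residuals: 19/17, -20/17, -25/17, 71/34, 27/34, -23/17; SSR = 395/34.

SSR = 11.6176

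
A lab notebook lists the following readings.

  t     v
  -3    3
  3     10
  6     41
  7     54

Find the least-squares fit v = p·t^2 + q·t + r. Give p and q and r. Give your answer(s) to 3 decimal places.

Normal-equation sums: Σt^2·t^2 = 3859, Σt^2·t = 559, Σt^2 = 103, Σt·t = 103, Σt = 13, Σ1 = 4.
For Mᵀv: Σt^2·v = 4239, Σt·v = 645, Σv = 108.
Normal equations: [[3859, 559, 103]; [559, 103, 13]; [103, 13, 4]]·[p, q, r]ᵀ = [4239, 645, 108]ᵀ.
Row-reducing yields p = 1258/1279, q = 1546/1279, r = -2885/1279.

p = 0.984, q = 1.209, r = -2.256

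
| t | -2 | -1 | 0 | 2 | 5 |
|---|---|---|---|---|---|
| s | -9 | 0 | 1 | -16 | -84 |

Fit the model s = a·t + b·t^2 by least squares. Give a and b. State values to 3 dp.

From the data, Σt·t = 34, Σt·t^2 = 124, Σt^2·t^2 = 658.
Right-hand side: Σt·s = -434, Σt^2·s = -2200.
AᵀA·[a, b]ᵀ = Aᵀs becomes [[34, 124]; [124, 658]]·[a, b]ᵀ = [-434, -2200]ᵀ.
Determinant 34·658 − 124² = 6996.
a = ((-434)·658 − 124·(-2200))/6996 = -3193/1749; b = (34·(-2200) − 124·(-434))/6996 = -5246/1749.

a = -1.826, b = -2.999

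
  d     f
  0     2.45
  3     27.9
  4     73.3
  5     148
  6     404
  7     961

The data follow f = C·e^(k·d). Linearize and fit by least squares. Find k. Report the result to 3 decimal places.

k = 0.853

Let Y = ln f. Fitting Y = k·d + ln C by least squares:
Σd = 25.0000, Σ(d)² = 135.0000, Σln f = 26.3859, Σd·ln f = 136.2345.
Equations: 135.0000·k + 25.0000·ln C = 136.2345;  25.0000·k + 6·ln C = 26.3859.
Solving (det = 185.0000): k = 0.85276, ln C = 0.84449.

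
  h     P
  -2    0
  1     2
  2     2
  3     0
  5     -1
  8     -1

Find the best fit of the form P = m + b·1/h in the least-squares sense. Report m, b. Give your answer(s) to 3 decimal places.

Entries of XᵀX: Σ1 = 6, Σ1/h = 199/120, Σ1/h·1/h = 24001/14400.
Right-hand side: ΣP = 2, Σ1/h·P = 107/40.
Normal equations: [[6, 199/120]; [199/120, 24001/14400]]·[m, b]ᵀ = [2, 107/40]ᵀ.
Eliminating b: (24001/14400)·(row 1) − (199/120)·(row 2) gives (20881/2880)·m = (24001/14400)·2 − (199/120)·(107/40) = -15877/14400, so m = -15877/104405.
Then b = ((107/40) − (199/120)·(-15877/104405))/(24001/14400) = 36672/20881.

m = -0.152, b = 1.756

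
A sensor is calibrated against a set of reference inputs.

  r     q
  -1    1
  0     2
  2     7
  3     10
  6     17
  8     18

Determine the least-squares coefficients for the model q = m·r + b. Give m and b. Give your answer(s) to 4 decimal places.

m = 2.0667, b = 2.9667

Normal-equation sums: Σr·r = 114, Σr = 18, Σ1 = 6.
Right-hand side: Σr·q = 289, Σq = 55.
Δ = 114·6 − 18² = 360.
m = (289·6 − 18·55)/360 = 31/15; b = (114·55 − 18·289)/360 = 89/30.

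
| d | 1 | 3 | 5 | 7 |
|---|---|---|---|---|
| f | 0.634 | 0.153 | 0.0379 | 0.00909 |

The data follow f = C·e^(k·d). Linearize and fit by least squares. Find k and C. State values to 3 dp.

k = -0.707, C = 1.283

Taking logs, ln f = k·d + ln C, so regress ln f on d.
Σd = 16.0000, Σ(d)² = 84.0000, Σln f = -10.3064, Σd·ln f = -55.3557.
Equations: 84.0000·k + 16.0000·ln C = -55.3557;  16.0000·k + 4·ln C = -10.3064.
Solving (det = 80.0000): k = -0.70651, ln C = 0.24942, so C = exp(0.24942) = 1.28328.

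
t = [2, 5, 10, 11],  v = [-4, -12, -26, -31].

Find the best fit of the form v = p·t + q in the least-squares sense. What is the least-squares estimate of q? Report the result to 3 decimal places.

q = 2.231

The normal equations are: 250·p + 28·q = -669;  28·p + 4·q = -73.
(Σt·t = 250, Σt = 28, Σ1 = 4, Σt·v = -669, Σv = -73.)
det = 250·4 − 28² = 216.
p = ((-669)·4 − 28·(-73))/216 = -79/27; q = (250·(-73) − 28·(-669))/216 = 241/108.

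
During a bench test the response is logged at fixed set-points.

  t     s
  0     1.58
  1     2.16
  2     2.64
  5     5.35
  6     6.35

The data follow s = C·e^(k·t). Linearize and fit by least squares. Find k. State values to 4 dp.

Let Y = ln s. Fitting Y = k·t + ln C by least squares:
AᵀA = [[66.0000, 14.0000]; [14.0000, 5]], rhs = [22.1879, 5.7239]ᵀ  (here Σt = 14.0000, Σ(t)² = 66.0000, Σln s = 5.7239, Σt·ln s = 22.1879).
Δ = 66.0000·5 − (14.0000)² = 134.0000; k = (22.1879·5 − 14.0000·5.7239)/134.0000 = 0.22989, ln C = (66.0000·5.7239 − 14.0000·22.1879)/134.0000 = 0.50108.

k = 0.2299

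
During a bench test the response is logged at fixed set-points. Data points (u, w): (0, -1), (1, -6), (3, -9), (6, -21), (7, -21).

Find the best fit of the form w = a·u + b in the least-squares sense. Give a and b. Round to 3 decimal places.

a = -2.925, b = -1.656

Normal-equation sums: Σu·u = 95, Σu = 17, Σ1 = 5.
Right-hand side: Σu·w = -306, Σw = -58.
So XᵀX·[a, b]ᵀ = Xᵀw: [[95, 17]; [17, 5]]·[a, b]ᵀ = [-306, -58]ᵀ.
det = 95·5 − 17² = 186.
a = ((-306)·5 − 17·(-58))/186 = -272/93; b = (95·(-58) − 17·(-306))/186 = -154/93.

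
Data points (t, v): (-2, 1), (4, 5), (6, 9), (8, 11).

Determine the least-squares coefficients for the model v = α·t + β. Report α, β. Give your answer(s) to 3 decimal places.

Forming AᵀA = [[120, 16]; [16, 4]] and Aᵀv = [160, 26]ᵀ gives AᵀA·[α, β]ᵀ = Aᵀv.
Δ = 120·4 − 16² = 224.
α = (160·4 − 16·26)/224 = 1; β = (120·26 − 16·160)/224 = 5/2.

α = 1.000, β = 2.500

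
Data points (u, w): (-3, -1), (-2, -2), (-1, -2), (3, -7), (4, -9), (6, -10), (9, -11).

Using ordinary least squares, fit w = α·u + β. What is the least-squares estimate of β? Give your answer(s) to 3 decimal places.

Sums needed: Σu·u = 156, Σu = 16, Σ1 = 7.
For Mᵀw: Σu·w = -207, Σw = -42.
Eliminating β: 7·(row 1) − 16·(row 2) gives 836·α = 7·(-207) − 16·(-42) = -777, so α = -777/836.
Then β = ((-42) − 16·(-777/836))/7 = -810/209.

β = -3.876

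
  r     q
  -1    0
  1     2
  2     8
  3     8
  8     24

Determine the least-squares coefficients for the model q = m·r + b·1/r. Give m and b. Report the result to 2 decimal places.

Entries of MᵀM: Σr·r = 79, Σr·1/r = 5, Σ1/r·1/r = 1369/576.
Right-hand side: Σr·q = 234, Σ1/r·q = 35/3.
MᵀM·[m, b]ᵀ = Mᵀq becomes [[79, 5]; [5, 1369/576]]·[m, b]ᵀ = [234, 35/3]ᵀ.
Eliminating b: (1369/576)·(row 1) − 5·(row 2) gives (93751/576)·m = (1369/576)·234 − 5·(35/3) = 47791/96, so m = 286746/93751.
Then b = ((35/3) − 5·(286746/93751))/(1369/576) = -143040/93751.

m = 3.06, b = -1.53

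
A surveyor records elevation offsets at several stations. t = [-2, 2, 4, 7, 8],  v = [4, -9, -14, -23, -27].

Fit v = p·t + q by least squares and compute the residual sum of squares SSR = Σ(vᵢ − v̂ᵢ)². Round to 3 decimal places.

The normal equations are: 137·p + 19·q = -459;  19·p + 5·q = -69.
(Σt·t = 137, Σt = 19, Σ1 = 5, Σt·v = -459, Σv = -69.)
Eliminating q: 5·(row 1) − 19·(row 2) gives 324·p = 5·(-459) − 19·(-69) = -984, so p = -82/27.
Then q = ((-69) − 19·(-82/27))/5 = -61/27.
Residuals: 5/27, -2/3, 11/27, 14/27, -4/9; SSR = 10/9.

SSR = 1.111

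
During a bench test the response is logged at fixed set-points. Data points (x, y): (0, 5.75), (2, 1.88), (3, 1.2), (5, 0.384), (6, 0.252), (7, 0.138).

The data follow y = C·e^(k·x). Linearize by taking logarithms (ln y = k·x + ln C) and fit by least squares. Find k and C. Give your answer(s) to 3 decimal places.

k = -0.528, C = 5.649

Linearized form: ln y = k·x + ln C. From the 6 transformed points,
Σx = 23.0000, Σ(x)² = 123.0000, Σln y = -1.7531, Σx·ln y = -25.1095.
Equations: 123.0000·k + 23.0000·ln C = -25.1095;  23.0000·k + 6·ln C = -1.7531.
Δ = 123.0000·6 − (23.0000)² = 209.0000; k = (-25.1095·6 − 23.0000·-1.7531)/209.0000 = -0.52792, ln C = (123.0000·-1.7531 − 23.0000·-25.1095)/209.0000 = 1.73149, so C = exp(1.73149) = 5.64908.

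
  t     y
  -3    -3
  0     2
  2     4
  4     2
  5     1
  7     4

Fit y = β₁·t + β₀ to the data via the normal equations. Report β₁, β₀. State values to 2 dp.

Setting ∂/∂β₁ … = 0 gives: 103·β₁ + 15·β₀ = 58;  15·β₁ + 6·β₀ = 10.
(Σt·t = 103, Σt = 15, Σ1 = 6, Σt·y = 58, Σy = 10.)
det = 103·6 − 15² = 393.
β₁ = (58·6 − 15·10)/393 = 66/131; β₀ = (103·10 − 15·58)/393 = 160/393.

β₁ = 0.50, β₀ = 0.41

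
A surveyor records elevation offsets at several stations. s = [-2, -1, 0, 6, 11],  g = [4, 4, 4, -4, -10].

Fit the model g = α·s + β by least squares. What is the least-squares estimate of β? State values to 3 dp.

β = 2.801

From the data, Σs·s = 162, Σs = 14, Σ1 = 5.
And Σs·g = -146, Σg = -2.
Normal equations: [[162, 14]; [14, 5]]·[α, β]ᵀ = [-146, -2]ᵀ.
Δ = 162·5 − 14² = 614.
α = ((-146)·5 − 14·(-2))/614 = -351/307; β = (162·(-2) − 14·(-146))/614 = 860/307.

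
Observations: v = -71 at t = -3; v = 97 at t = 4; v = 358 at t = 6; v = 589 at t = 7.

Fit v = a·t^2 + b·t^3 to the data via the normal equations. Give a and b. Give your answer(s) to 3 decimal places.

Forming MᵀM = [[4034, 25364]; [25364, 169130]] and Mᵀv = [42662, 287480]ᵀ gives MᵀM·[a, b]ᵀ = Mᵀv.
Determinant 4034·169130 − 25364² = 38937924.
a = (42662·169130 − 25364·287480)/38937924 = -2117185/1081609; b = (4034·287480 − 25364·42662)/38937924 = 2155982/1081609.

a = -1.957, b = 1.993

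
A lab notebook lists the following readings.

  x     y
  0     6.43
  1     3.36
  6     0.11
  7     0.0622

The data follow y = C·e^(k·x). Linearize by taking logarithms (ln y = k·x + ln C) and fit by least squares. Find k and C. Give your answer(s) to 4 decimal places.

Let Y = ln y. Fitting Y = k·x + ln C by least squares:
AᵀA = [[86.0000, 14.0000]; [14.0000, 4]], rhs = [-31.4735, -1.9118]ᵀ  (here Σx = 14.0000, Σ(x)² = 86.0000, Σln y = -1.9118, Σx·ln y = -31.4735).
Solving (det = 148.0000): k = -0.66979, ln C = 1.86634, so C = exp(1.86634) = 6.46457.

k = -0.6698, C = 6.4646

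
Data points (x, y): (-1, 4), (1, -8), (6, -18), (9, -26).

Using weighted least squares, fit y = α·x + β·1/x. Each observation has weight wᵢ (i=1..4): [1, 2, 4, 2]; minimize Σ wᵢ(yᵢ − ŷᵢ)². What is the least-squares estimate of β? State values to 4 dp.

Compute the Gram sums: Σwᵢ·x·x = 309, Σwᵢ·x·1/x = 9, Σwᵢ·1/x·1/x = 254/81.
Right-hand side: Σwᵢ·x·y = -920, Σwᵢ·1/x·y = -340/9.
MᵀWM·[α, β]ᵀ = MᵀWy becomes [[309, 9]; [9, 254/81]]·[α, β]ᵀ = [-920, -340/9]ᵀ.
Eliminating β: (254/81)·(row 1) − 9·(row 2) gives (23975/27)·α = (254/81)·(-920) − 9·(-340/9) = -206140/81, so α = -41228/14385.
Then β = ((-340/9) − 9·(-41228/14385))/(254/81) = -18324/4795.

β = -3.8215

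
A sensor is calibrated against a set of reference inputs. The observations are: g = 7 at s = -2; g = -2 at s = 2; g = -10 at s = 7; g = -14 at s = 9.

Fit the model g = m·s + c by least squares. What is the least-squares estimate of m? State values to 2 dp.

The normal equations are: 138·m + 16·c = -214;  16·m + 4·c = -19.
det = 138·4 − 16² = 296.
m = ((-214)·4 − 16·(-19))/296 = -69/37; c = (138·(-19) − 16·(-214))/296 = 401/148.

m = -1.86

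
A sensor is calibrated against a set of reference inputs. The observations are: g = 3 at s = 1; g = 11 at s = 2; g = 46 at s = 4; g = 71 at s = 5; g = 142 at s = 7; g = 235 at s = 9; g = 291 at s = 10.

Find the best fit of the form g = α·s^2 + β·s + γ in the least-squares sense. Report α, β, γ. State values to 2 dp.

The normal equations are: 19860·α + 2270·β + 276·γ = 57651;  2270·α + 276·β + 38·γ = 6583;  276·α + 38·β + 7·γ = 799.
Row-reducing yields α = 314719/106162, β = -64245/106162, γ = 28736/53081.

α = 2.96, β = -0.61, γ = 0.54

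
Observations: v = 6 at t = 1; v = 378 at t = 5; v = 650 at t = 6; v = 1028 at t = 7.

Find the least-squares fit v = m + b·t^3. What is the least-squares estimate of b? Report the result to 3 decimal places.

Setting ∂/∂m … = 0 gives: 4·m + 685·b = 2062;  685·m + 179931·b = 540260.
(Σ1 = 4, Σt^3 = 685, Σt^3·t^3 = 179931, Σv = 2062, Σt^3·v = 540260.)
Determinant 4·179931 − 685² = 250499.
m = (2062·179931 − 685·540260)/250499 = 939622/250499; b = (4·540260 − 685·2062)/250499 = 748570/250499.

b = 2.988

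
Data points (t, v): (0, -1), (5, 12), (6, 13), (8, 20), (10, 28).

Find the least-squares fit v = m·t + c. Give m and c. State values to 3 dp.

m = 2.824, c = -1.979

Sums needed: Σt·t = 225, Σt = 29, Σ1 = 5.
Moment sums: Σt·v = 578, Σv = 72.
Normal equations: [[225, 29]; [29, 5]]·[m, c]ᵀ = [578, 72]ᵀ.
det = 225·5 − 29² = 284.
m = (578·5 − 29·72)/284 = 401/142; c = (225·72 − 29·578)/284 = -281/142.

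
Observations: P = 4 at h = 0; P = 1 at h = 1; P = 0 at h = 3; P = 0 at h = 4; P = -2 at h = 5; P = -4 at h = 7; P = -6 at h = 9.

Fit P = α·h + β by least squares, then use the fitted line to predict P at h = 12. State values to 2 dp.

P̂ = -9.00

The normal system MᵀM·[α, β]ᵀ = MᵀP is [[181, 29]; [29, 7]]·[α, β]ᵀ = [-91, -7]ᵀ.
Eliminating β: 7·(row 1) − 29·(row 2) gives 426·α = 7·(-91) − 29·(-7) = -434, so α = -217/213.
Then β = ((-7) − 29·(-217/213))/7 = 686/213.
At h = 12: P̂ = (-217/213)·(12) + (686/213)·(1) = -1918/213.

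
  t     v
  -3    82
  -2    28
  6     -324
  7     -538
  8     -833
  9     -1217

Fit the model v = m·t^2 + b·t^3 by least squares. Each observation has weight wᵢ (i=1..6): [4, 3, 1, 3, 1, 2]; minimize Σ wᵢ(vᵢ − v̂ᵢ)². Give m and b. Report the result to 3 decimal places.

m = 3.092, b = -2.013

From the data, Σwᵢ·t^2·t^2 = 26089, Σwᵢ·t^2·t^3 = 207995, Σwᵢ·t^3·t^3 = 1727737.
And Σwᵢ·t^2·v = -337928, Σwᵢ·t^3·v = -2833996.
So XᵀWX·[m, b]ᵀ = XᵀWv: [[26089, 207995]; [207995, 1727737]]·[m, b]ᵀ = [-337928, -2833996]ᵀ.
Eliminating b: 1727737·(row 1) − 207995·(row 2) gives 1813010568·m = 1727737·(-337928) − 207995·(-2833996) = 5606289084, so m = 467190757/151084214.
Then b = ((-2833996) − 207995·(467190757/151084214))/1727737 = -304065607/151084214.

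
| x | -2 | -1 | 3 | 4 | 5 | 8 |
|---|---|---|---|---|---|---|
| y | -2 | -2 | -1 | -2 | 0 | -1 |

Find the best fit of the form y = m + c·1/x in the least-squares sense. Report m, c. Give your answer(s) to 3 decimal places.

m = -1.246, c = 0.882

AᵀA·[m, c]ᵀ = Aᵀy reads: 6·m + (-71/120)·c = -8;  (-71/120)·m + (21301/14400)·c = 49/24.
(Σ1 = 6, Σ1/x = -71/120, Σ1/x·1/x = 21301/14400, Σy = -8, Σ1/x·y = 49/24.)
Determinant 6·(21301/14400) − (-71/120)² = 24553/2880.
m = ((-8)·(21301/14400) − (-71/120)·(49/24))/(24553/2880) = -153013/122765; c = (6·(49/24) − (-71/120)·(-8))/(24553/2880) = 21648/24553.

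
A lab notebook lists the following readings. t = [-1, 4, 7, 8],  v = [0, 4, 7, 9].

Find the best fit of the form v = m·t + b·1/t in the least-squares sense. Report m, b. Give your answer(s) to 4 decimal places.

From the data, Σt·t = 130, Σt·1/t = 4, Σ1/t·1/t = 3445/3136.
Right-hand side: Σt·v = 137, Σ1/t·v = 25/8.
So MᵀM·[m, b]ᵀ = Mᵀv: [[130, 4]; [4, 3445/3136]]·[m, b]ᵀ = [137, 25/8]ᵀ.
Determinant 130·(3445/3136) − 4² = 198837/1568.
m = (137·(3445/3136) − 4·(25/8))/(198837/1568) = 48085/44186; b = (130·(25/8) − 4·137)/(198837/1568) = -24696/22093.

m = 1.0882, b = -1.1178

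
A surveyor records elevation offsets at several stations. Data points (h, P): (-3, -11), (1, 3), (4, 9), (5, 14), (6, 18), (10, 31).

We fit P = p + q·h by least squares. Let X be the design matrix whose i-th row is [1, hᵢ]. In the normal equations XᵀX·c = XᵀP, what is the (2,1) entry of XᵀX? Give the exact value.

23

Row 2 ↔ basis h, column 1 ↔ basis 1, so (XᵀX)_{2,1} = Σᵢ h = (-3)·(1) + (1)·(1) + (4)·(1) + (5)·(1) + (6)·(1) + (10)·(1) = 23.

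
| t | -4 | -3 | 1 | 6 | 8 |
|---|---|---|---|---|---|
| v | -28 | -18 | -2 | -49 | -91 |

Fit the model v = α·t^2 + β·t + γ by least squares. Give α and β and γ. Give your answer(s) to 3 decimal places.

AᵀA·[α, β, γ]ᵀ = Aᵀv reads: 5730·α + 638·β + 126·γ = -8200;  638·α + 126·β + 8·γ = -858;  126·α + 8·β + 5·γ = -188.
(Σt^2·t^2 = 5730, Σt^2·t = 638, Σt^2 = 126, Σt·t = 126, Σt = 8, Σ1 = 5, Σt^2·v = -8200, Σt·v = -858, Σv = -188.)
Solving the 3×3 system (Gaussian elimination) gives α = -185977/123448, β = 109321/123448, γ = -64969/61724.

α = -1.507, β = 0.886, γ = -1.053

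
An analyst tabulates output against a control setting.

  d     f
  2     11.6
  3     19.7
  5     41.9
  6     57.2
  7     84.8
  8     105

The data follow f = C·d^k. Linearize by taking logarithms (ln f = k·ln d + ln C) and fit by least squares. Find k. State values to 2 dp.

Taking logs, ln f = k·ln d + ln C, so regress ln f on ln d.
Σln d = 9.2183, Σ(ln d)² = 15.5987, Σln f = 22.3077, Σln d·ln f = 36.5537.
Equations: 15.5987·k + 9.2183·ln C = 36.5537;  9.2183·k + 6·ln C = 22.3077.
Solving (det = 8.6152): k = 1.58819, ln C = 1.27789.

k = 1.59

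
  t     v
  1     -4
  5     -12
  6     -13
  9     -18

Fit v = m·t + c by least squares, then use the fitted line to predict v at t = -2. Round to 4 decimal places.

v̂ = 0.9237

Setting ∂/∂m … = 0 gives: 143·m + 21·c = -304;  21·m + 4·c = -47.
Eliminating c: 4·(row 1) − 21·(row 2) gives 131·m = 4·(-304) − 21·(-47) = -229, so m = -229/131.
Then c = ((-47) − 21·(-229/131))/4 = -337/131.
At t = -2: v̂ = (-229/131)·(-2) + (-337/131)·(1) = 121/131.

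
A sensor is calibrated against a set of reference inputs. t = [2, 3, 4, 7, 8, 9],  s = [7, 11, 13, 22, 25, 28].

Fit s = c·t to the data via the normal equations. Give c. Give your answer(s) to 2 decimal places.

c = 3.16

With design matrix X, XᵀX = [[223]] and Xᵀs = [705]ᵀ.
Hence c = 705 / 223 ≈ 3.16143.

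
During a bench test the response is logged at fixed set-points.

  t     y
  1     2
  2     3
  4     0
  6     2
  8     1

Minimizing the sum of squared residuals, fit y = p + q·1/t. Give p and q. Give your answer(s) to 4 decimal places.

Forming MᵀM = [[5, 49/24]; [49/24, 781/576]] and Mᵀy = [8, 95/24]ᵀ gives MᵀM·[p, q]ᵀ = Mᵀy.
Eliminating q: (781/576)·(row 1) − (49/24)·(row 2) gives (47/18)·p = (781/576)·8 − (49/24)·(95/24) = 177/64, so p = 1593/1504.
Then q = ((95/24) − (49/24)·(1593/1504))/(781/576) = 249/188.

p = 1.0592, q = 1.3245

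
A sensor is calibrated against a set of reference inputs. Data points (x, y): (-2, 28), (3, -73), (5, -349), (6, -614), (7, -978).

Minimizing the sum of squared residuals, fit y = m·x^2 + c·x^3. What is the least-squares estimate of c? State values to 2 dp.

AᵀA·[m, c]ᵀ = Aᵀy reads: 4419·m + 27919·c = -79296;  27919·m + 180723·c = -513898.
(Σx^2·x^2 = 4419, Σx^2·x^3 = 27919, Σx^3·x^3 = 180723, Σx^2·y = -79296, Σx^3·y = -513898.)
Eliminating c: 180723·(row 1) − 27919·(row 2) gives 19144376·m = 180723·(-79296) − 27919·(-513898) = 16907254, so m = 8453627/9572188.
Then c = ((-513898) − 27919·(8453627/9572188))/180723 = -28525119/9572188.

c = -2.98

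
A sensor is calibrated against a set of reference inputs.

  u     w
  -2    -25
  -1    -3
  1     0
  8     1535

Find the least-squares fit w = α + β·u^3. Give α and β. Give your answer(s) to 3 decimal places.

α = -1.328, β = 3.001

Sums needed: Σ1 = 4, Σu^3 = 504, Σu^3·u^3 = 262210.
And Σw = 1507, Σu^3·w = 786123.
So MᵀM·[α, β]ᵀ = Mᵀw: [[4, 504]; [504, 262210]]·[α, β]ᵀ = [1507, 786123]ᵀ.
Eliminating β: 262210·(row 1) − 504·(row 2) gives 794824·α = 262210·1507 − 504·786123 = -1055522, so α = -527761/397412.
Then β = (786123 − 504·(-527761/397412))/262210 = 596241/198706.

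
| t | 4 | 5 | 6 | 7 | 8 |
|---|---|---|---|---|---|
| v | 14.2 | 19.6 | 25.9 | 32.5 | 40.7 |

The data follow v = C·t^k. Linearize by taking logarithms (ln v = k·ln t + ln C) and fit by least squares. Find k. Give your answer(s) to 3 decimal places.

k = 1.513

Taking logs, ln v = k·ln t + ln C, so regress ln v on ln t.
Sums: Σln t = 8.8128, Σ(ln t)² = 15.8331, Σln v = 16.0705, Σln t·ln v = 28.7790.
Normal system: [[15.8331, 8.8128]; [8.8128, 5]]·[k, ln C]ᵀ = [28.7790, 16.0705]ᵀ.
Slope k = (n·Σln t·ln v − Σln t·Σln v)/(n·Σ(ln t)² − (Σln t)²) = (5·28.7790 − 8.8128·16.0705)/1.4995 = 1.51268; ln C = (Σln v − k·Σln t)/n = 0.54790.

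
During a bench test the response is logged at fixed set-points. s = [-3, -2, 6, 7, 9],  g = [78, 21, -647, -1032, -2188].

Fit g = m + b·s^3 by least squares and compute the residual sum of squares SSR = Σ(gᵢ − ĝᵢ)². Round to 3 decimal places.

SSR = 11.049

Compute the Gram sums: Σ1 = 5, Σs^3 = 1253, Σs^3·s^3 = 696539.
Right-hand side: Σg = -3768, Σs^3·g = -2091054.
Normal equations: [[5, 1253]; [1253, 696539]]·[m, b]ᵀ = [-3768, -2091054]ᵀ.
det = 5·696539 − 1253² = 1912686.
m = ((-3768)·696539 − 1253·(-2091054))/1912686 = -744715/318781; b = (5·(-2091054) − 1253·(-3768))/1912686 = -955661/318781.
Residuals: -193214/318781, -206172/318781, 916184/318781, -445554/318781, -71244/318781; SSR = 3522248/318781.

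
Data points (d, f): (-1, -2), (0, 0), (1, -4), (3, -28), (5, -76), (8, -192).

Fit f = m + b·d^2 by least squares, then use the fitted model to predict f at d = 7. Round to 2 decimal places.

f̂ = -147.34

Entries of AᵀA: Σ1 = 6, Σd^2 = 100, Σd^2·d^2 = 4804.
For Aᵀf: Σf = -302, Σd^2·f = -14446.
So AᵀA·[m, b]ᵀ = Aᵀf: [[6, 100]; [100, 4804]]·[m, b]ᵀ = [-302, -14446]ᵀ.
det = 6·4804 − 100² = 18824.
m = ((-302)·4804 − 100·(-14446))/18824 = -776/2353; b = (6·(-14446) − 100·(-302))/18824 = -14119/4706.
At d = 7: f̂ = (-776/2353)·(1) + (-14119/4706)·(49) = -693383/4706.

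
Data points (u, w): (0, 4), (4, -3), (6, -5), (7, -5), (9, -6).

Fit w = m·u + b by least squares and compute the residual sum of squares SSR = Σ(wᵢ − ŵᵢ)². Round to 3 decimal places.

SSR = 5.979

Entries of AᵀA: Σu·u = 182, Σu = 26, Σ1 = 5.
Moment sums: Σu·w = -131, Σw = -15.
Determinant 182·5 − 26² = 234.
m = ((-131)·5 − 26·(-15))/234 = -265/234; b = (182·(-15) − 26·(-131))/234 = 26/9.
Residuals: 10/9, -53/39, -128/117, 1/26, 305/234; SSR = 1399/234.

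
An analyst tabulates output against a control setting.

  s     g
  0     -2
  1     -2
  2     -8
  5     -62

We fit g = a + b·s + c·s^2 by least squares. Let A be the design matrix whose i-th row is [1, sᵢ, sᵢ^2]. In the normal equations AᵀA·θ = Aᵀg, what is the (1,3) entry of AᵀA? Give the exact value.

30

Row 1 ↔ basis 1, column 3 ↔ basis s^2, so (AᵀA)_{1,3} = Σᵢ s^2 = (1)·(0) + (1)·(1) + (1)·(4) + (1)·(25) = 30.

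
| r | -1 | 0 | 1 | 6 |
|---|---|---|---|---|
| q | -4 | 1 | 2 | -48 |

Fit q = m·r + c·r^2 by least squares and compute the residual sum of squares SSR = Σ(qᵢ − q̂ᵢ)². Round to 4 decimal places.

Sums needed: Σr·r = 38, Σr·r^2 = 216, Σr^2·r^2 = 1298.
And Σr·q = -282, Σr^2·q = -1730.
MᵀM·[m, c]ᵀ = Mᵀq becomes [[38, 216]; [216, 1298]]·[m, c]ᵀ = [-282, -1730]ᵀ.
Δ = 38·1298 − 216² = 2668.
m = ((-282)·1298 − 216·(-1730))/2668 = 1911/667; c = (38·(-1730) − 216·(-282))/2668 = -1207/667.
Residuals: 450/667, 1, 630/667, -30/667; SSR = 1567/667.

SSR = 2.3493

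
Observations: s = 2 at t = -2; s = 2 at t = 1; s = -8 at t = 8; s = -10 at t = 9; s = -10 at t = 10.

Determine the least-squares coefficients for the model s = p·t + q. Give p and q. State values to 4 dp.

p = -1.1429, q = 1.1429

With design matrix A, AᵀA = [[250, 26]; [26, 5]] and Aᵀs = [-256, -24]ᵀ.
Determinant 250·5 − 26² = 574.
p = ((-256)·5 − 26·(-24))/574 = -8/7; q = (250·(-24) − 26·(-256))/574 = 8/7.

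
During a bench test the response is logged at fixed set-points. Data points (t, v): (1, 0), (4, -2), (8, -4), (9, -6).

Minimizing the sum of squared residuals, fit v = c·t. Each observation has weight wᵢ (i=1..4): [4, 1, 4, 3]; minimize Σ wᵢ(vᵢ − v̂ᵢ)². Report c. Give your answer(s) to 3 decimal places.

c = -0.574

Setting ∂/∂c … = 0 gives: 519·c = -298.
(Σwᵢ·t·t = 519, Σwᵢ·t·v = -298.)
Hence c = -298 / 519 ≈ -0.574181.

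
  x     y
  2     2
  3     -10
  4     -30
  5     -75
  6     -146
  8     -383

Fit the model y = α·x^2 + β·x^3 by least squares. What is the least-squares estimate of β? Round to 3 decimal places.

Compute the Gram sums: Σx^2·x^2 = 6370, Σx^2·x^3 = 44968, Σx^3·x^3 = 329314.
Moment sums: Σx^2·y = -32205, Σx^3·y = -239181.
Normal equations: [[6370, 44968]; [44968, 329314]]·[α, β]ᵀ = [-32205, -239181]ᵀ.
Δ = 6370·329314 − 44968² = 75609156.
α = ((-32205)·329314 − 44968·(-239181))/75609156 = 24988973/12601526; β = (6370·(-239181) − 44968·(-32205))/75609156 = -1794965/1800218.

β = -0.997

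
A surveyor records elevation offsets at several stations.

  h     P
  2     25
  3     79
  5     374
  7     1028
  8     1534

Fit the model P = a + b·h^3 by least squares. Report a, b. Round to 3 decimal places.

Entries of MᵀM: Σ1 = 5, Σh^3 = 1015, Σh^3·h^3 = 396211.
For MᵀP: ΣP = 3040, Σh^3·P = 1187095.
Δ = 5·396211 − 1015² = 950830.
a = (3040·396211 − 1015·1187095)/950830 = -83997/190166; b = (5·1187095 − 1015·3040)/950830 = 569975/190166.

a = -0.442, b = 2.997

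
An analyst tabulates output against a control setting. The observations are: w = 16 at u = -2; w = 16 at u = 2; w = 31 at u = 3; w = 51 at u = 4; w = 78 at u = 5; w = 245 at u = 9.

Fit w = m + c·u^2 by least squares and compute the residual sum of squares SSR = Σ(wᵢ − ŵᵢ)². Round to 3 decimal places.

SSR = 0.525

Entries of MᵀM: Σ1 = 6, Σu^2 = 139, Σu^2·u^2 = 7555.
For Mᵀw: Σw = 437, Σu^2·w = 23018.
Determinant 6·7555 − 139² = 26009.
m = (437·7555 − 139·23018)/26009 = 102033/26009; c = (6·23018 − 139·437)/26009 = 77365/26009.
Residuals: 4651/26009, 4651/26009, 7961/26009, -13414/26009, -7456/26009, 3607/26009; SSR = 13656/26009.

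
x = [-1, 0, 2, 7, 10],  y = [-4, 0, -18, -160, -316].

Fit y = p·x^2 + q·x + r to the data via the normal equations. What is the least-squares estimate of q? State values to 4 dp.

q = -1.9115

Forming MᵀM = [[12418, 1350, 154]; [1350, 154, 18]; [154, 18, 5]] and Mᵀy = [-39516, -4312, -498]ᵀ gives MᵀM·[p, q, r]ᵀ = Mᵀy.
Solving the 3×3 system (Gaussian elimination) gives p = -95229/32258, q = -61661/32258, r = -28932/16129.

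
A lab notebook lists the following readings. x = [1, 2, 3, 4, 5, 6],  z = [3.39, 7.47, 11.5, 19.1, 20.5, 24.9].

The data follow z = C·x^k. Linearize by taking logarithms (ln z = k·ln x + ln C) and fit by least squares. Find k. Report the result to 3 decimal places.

Taking logs, ln z = k·ln x + ln C, so regress ln z on ln x.
Σln x = 6.5793, Σ(ln x)² = 9.4099, Σln z = 14.8591, Σln x·ln z = 18.7876.
Normal system: [[9.4099, 6.5793]; [6.5793, 6]]·[k, ln C]ᵀ = [18.7876, 14.8591]ᵀ.
Solving (det = 13.1729): k = 1.13600, ln C = 1.23084.

k = 1.136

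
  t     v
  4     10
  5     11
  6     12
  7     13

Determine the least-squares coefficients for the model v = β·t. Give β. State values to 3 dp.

β = 2.048

With design matrix A, AᵀA = [[126]] and Aᵀv = [258]ᵀ.
Hence β = 258 / 126 ≈ 2.04762.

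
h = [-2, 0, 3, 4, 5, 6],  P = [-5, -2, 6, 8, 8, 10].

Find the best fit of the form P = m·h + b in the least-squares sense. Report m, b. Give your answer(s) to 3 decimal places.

m = 1.972, b = -1.092

Entries of AᵀA: Σh·h = 90, Σh = 16, Σ1 = 6.
For AᵀP: Σh·P = 160, ΣP = 25.
Normal equations: [[90, 16]; [16, 6]]·[m, b]ᵀ = [160, 25]ᵀ.
Eliminating b: 6·(row 1) − 16·(row 2) gives 284·m = 6·160 − 16·25 = 560, so m = 140/71.
Then b = (25 − 16·(140/71))/6 = -155/142.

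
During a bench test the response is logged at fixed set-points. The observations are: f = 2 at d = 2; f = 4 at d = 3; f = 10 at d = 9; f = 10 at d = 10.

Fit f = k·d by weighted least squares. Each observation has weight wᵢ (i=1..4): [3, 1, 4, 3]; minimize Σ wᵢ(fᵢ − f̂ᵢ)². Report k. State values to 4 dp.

Entries of MᵀWM: Σwᵢ·d·d = 645.
Right-hand side: Σwᵢ·d·f = 684.
Hence k = 684 / 645 ≈ 1.06047.

k = 1.0605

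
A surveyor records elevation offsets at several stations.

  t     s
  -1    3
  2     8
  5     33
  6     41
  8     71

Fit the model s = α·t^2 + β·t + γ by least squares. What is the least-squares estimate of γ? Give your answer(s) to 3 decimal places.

γ = 2.888

Forming AᵀA = [[6034, 860, 130]; [860, 130, 20]; [130, 20, 5]] and Aᵀs = [6880, 992, 156]ᵀ gives AᵀA·[α, β, γ]ᵀ = Aᵀs.
Row-reducing yields α = 268/285, β = 1376/1425, γ = 1372/475.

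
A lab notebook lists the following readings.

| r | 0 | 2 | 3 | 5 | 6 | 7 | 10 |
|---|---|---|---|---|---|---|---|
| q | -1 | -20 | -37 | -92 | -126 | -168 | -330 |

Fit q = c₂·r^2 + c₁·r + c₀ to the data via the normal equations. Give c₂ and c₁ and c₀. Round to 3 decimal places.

c₂ = -2.982, c₁ = -3.007, c₀ = -1.385

Normal-equation sums: Σr^2·r^2 = 14419, Σr^2·r = 1719, Σr^2 = 223, Σr·r = 223, Σr = 33, Σ1 = 7.
For Aᵀq: Σr^2·q = -48481, Σr·q = -5843, Σq = -774.
Inverting the 3×3 Gram matrix, [c₂, c₁, c₀]ᵀ = [-494651/165858, -166253/55286, -114848/82929]ᵀ.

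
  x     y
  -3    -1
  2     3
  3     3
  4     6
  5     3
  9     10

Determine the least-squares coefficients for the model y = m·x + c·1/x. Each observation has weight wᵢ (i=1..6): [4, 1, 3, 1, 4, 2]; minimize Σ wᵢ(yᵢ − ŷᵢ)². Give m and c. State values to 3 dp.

m = 0.999, c = -2.375

The normal system MᵀWM·[m, c]ᵀ = MᵀWy is [[345, 15]; [15, 41309/32400]]·[m, c]ᵀ = [309, 538/45]ᵀ.
Δ = 345·(41309/32400) − 15² = 464107/2160.
m = (309·(41309/32400) − 15·(538/45))/(464107/2160) = 2318027/2320535; c = (345·(538/45) − 15·309)/(464107/2160) = -1102320/464107.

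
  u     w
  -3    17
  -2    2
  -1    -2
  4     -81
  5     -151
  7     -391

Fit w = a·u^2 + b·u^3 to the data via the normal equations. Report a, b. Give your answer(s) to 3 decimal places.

Setting ∂/∂a … = 0 gives: 3380·a + 20680·b = -24071;  20680·a + 138164·b = -158645.
Eliminating b: 138164·(row 1) − 20680·(row 2) gives 39331920·a = 138164·(-24071) − 20680·(-158645) = -44967044, so a = -11241761/9832980.
Then b = ((-158645) − 20680·(-11241761/9832980))/138164 = -1921591/1966596.

a = -1.143, b = -0.977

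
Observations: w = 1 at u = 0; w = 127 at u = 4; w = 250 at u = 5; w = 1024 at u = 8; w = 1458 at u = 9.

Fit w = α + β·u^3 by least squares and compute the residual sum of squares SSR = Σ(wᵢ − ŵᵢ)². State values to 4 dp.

With design matrix A, AᵀA = [[5, 1430]; [1430, 813306]] and Aᵀw = [2860, 1626548]ᵀ.
Eliminating β: 813306·(row 1) − 1430·(row 2) gives 2021630·α = 813306·2860 − 1430·1626548 = 91520, so α = 704/15551.
Then β = (1626548 − 1430·(704/15551))/813306 = 404294/202163.
Residuals: 14847/15551, -209267/202163, -5152/202163, 7232/202163, 14176/202163; SSR = 402278/202163.

SSR = 1.9899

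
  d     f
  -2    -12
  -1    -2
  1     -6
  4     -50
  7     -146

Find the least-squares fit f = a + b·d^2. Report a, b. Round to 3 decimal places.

Normal-equation sums: Σ1 = 5, Σd^2 = 71, Σd^2·d^2 = 2675.
And Σf = -216, Σd^2·f = -8010.
det = 5·2675 − 71² = 8334.
a = ((-216)·2675 − 71·(-8010))/8334 = -505/463; b = (5·(-8010) − 71·(-216))/8334 = -1373/463.

a = -1.091, b = -2.965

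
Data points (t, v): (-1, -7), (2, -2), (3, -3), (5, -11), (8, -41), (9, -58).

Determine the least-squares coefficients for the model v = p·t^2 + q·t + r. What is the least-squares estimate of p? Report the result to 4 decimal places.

p = -1.0338

The normal system MᵀM·[p, q, r]ᵀ = Mᵀv is [[11380, 1400, 184]; [1400, 184, 26]; [184, 26, 6]]·[p, q, r]ᵀ = [-7639, -911, -122]ᵀ.
Row-reducing yields p = -1253/1212, q = 2045/606, r = -657/202.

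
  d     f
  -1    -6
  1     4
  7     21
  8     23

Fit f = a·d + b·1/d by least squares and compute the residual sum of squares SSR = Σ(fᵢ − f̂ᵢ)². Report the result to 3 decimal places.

SSR = 2.366

From the data, Σd·d = 115, Σd·1/d = 4, Σ1/d·1/d = 6385/3136.
Moment sums: Σd·f = 341, Σ1/d·f = 127/8.
XᵀX·[a, b]ᵀ = Xᵀf becomes [[115, 4]; [4, 6385/3136]]·[a, b]ᵀ = [341, 127/8]ᵀ.
Δ = 115·(6385/3136) − 4² = 684099/3136.
a = (341·(6385/3136) − 4·(127/8))/(684099/3136) = 659383/228033; b = (115·(127/8) − 4·341)/(684099/3136) = 482552/228033.
Residuals: -75421/76011, -76601/76011, 11564/25337, -30208/76011; SSR = 179870/76011.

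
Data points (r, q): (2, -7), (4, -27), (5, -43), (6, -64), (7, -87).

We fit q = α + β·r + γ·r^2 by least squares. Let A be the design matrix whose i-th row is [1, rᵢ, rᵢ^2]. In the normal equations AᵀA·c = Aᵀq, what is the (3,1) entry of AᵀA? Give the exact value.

130

Row 3 ↔ basis r^2, column 1 ↔ basis 1, so (AᵀA)_{3,1} = Σᵢ r^2 = (4)·(1) + (16)·(1) + (25)·(1) + (36)·(1) + (49)·(1) = 130.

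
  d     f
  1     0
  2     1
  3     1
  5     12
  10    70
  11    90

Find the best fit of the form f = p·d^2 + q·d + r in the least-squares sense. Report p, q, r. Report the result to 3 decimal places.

The normal equations are: 25364·p + 2492·q + 260·r = 18203;  2492·p + 260·q + 32·r = 1755;  260·p + 32·q + 6·r = 174.
Row-reducing yields p = 14419/14100, q = -23939/7050, r = 6571/2350.

p = 1.023, q = -3.396, r = 2.796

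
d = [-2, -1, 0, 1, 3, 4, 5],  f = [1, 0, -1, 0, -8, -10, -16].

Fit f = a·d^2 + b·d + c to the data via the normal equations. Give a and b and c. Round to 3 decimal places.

The normal system XᵀX·[a, b, c]ᵀ = Xᵀf is [[980, 208, 56]; [208, 56, 10]; [56, 10, 7]]·[a, b, c]ᵀ = [-628, -146, -34]ᵀ.
Solving the 3×3 system (Gaussian elimination) gives a = -347/847, b = -261/242, c = -3/77.

a = -0.410, b = -1.079, c = -0.039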